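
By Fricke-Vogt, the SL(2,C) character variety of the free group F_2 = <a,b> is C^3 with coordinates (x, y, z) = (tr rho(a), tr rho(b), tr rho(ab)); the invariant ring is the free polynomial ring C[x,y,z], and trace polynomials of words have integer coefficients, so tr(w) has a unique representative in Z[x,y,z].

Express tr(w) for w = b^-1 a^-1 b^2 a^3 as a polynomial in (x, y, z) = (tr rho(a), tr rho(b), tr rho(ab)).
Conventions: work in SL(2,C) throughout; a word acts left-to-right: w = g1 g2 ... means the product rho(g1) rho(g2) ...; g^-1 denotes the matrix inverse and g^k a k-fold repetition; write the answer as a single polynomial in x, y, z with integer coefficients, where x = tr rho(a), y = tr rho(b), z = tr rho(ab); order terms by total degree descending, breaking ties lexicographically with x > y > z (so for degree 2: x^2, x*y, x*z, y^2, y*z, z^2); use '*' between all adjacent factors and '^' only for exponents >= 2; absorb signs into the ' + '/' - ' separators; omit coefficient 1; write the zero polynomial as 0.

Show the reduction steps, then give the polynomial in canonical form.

-x^3*y^2*z + x^4*y + x^2*y^3 + x^2*y*z^2 + x*y^2*z - 5*x^2*y - y^3 - y*z^2 + x*z + 3*y

trace(b a^2) = trace(a) trace(b a) - trace(b) = x*z - y
use: trace(b a^3) = trace(a) trace(b a^2) - trace(b a) = x^2*z - x*y - z
trace(a^2) = trace(a) trace(a) - trace(1) = x^2 - 2
trace(a^3) = trace(a) trace(a^2) - trace(a) = x^3 - 3*x
trace(a^2 b^2 a) = trace(b) trace(a^3 b) - trace(a^3) = x^2*y*z - x^3 - x*y^2 - y*z + 3*x
trace(a^2 b^2) = trace(b) trace(a^2 b) - trace(a^2) = x*y*z - x^2 - y^2 + 2
trace(a b^2 a^3) = trace(a) trace(a^2 b^2 a) - trace(a^2 b^2) = x^3*y*z - x^4 - x^2*y^2 - 2*x*y*z + 4*x^2 + y^2 - 2
apply: trace(b a b a) = trace(a b) trace(a b) - trace(1)   [split at repeated a] = z^2 - 2
trace(b a b) = trace(b) trace(a b) - trace(a) = y*z - x
trace(a b a b a) = trace(a) trace(b a b a) - trace(b a b) = x*z^2 - y*z - x
trace(a^3 b a b) = trace(a) trace(a b a b a) - trace(a b a b) = x^2*z^2 - x*y*z - x^2 - z^2 + 2
apply: trace(a^3 b a) = trace(a) trace(b a^3) - trace(b a^2) = x^3*z - x^2*y - 2*x*z + y
trace(a b^2 a^3 b) = trace(b) trace(a^3 b a b) - trace(a^3 b a) = x^2*y*z^2 - x^3*z - x*y^2*z - y*z^2 + 2*x*z + y
use: trace(b^2 a^3 b^-1 a) = trace(a b^2 a^3) trace(b) - trace(a b^2 a^3 b) = x^3*y^2*z - x^4*y - x^2*y^3 - x^2*y*z^2 + x^3*z - x*y^2*z + 4*x^2*y + y^3 + y*z^2 - 2*x*z - 3*y
trace(b^-1 a^-1 b^2 a^3) = trace(b^2 a^3 b^-1) trace(a) - trace(b^2 a^3 b^-1 a) = -x^3*y^2*z + x^4*y + x^2*y^3 + x^2*y*z^2 + x*y^2*z - 5*x^2*y - y^3 - y*z^2 + x*z + 3*y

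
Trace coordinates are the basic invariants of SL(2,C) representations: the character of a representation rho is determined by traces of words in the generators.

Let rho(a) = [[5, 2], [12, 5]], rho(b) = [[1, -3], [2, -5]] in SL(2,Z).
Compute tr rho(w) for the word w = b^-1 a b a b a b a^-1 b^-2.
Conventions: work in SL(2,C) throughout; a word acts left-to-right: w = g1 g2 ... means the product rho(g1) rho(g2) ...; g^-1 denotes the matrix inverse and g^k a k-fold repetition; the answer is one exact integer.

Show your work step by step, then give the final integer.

29840482

rho(b^-1) = [[-5, 3], [-2, 1]]
... * rho(a) = [[5, 2], [12, 5]]  ->  [[11, 5], [2, 1]]
... * rho(b) = [[1, -3], [2, -5]]  ->  [[21, -58], [4, -11]]
... * rho(a) = [[5, 2], [12, 5]]  ->  [[-591, -248], [-112, -47]]
... * rho(b) = [[1, -3], [2, -5]]  ->  [[-1087, 3013], [-206, 571]]
... * rho(a) = [[5, 2], [12, 5]]  ->  [[30721, 12891], [5822, 2443]]
... * rho(b) = [[1, -3], [2, -5]]  ->  [[56503, -156618], [10708, -29681]]
... * rho(a^-1) = [[5, -2], [-12, 5]]  ->  [[2161931, -896096], [409712, -169821]]
... * rho(b^-1) = [[-5, 3], [-2, 1]]  ->  [[-9017463, 5589697], [-1708918, 1059315]]
... * rho(b^-1) = [[-5, 3], [-2, 1]]  ->  [[33907921, -21462692], [6425960, -4067439]]
tr = 33907921 + -4067439 = 29840482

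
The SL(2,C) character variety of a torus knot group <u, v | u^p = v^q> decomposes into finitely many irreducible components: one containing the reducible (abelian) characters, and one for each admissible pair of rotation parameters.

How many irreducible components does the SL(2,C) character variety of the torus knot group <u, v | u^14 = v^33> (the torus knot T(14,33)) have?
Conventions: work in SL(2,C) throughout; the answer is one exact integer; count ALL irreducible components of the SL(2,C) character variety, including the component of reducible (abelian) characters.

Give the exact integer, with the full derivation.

209

Gamma = < u, v | u^14 = v^33 > (torus knot T(14,33)); the central element u^14 = v^33 acts as +I or -I in any irreducible SL(2,C) representation.
So on each irreducible component the traces are pinned: tr(u) = 2*cos(pi*alpha/14) with 1 <= alpha <= 13, tr(v) = 2*cos(pi*beta/33) with 1 <= beta <= 32.
The two central values (-1)^alpha I and (-1)^beta I must be the same matrix, so alpha and beta share a parity.
Enumerate parity-matched pairs: 7*16 odd-odd plus 6*16 even-even gives 208.
components with irreducible characters: 208; plus the single component of reducible (abelian) characters: total 209.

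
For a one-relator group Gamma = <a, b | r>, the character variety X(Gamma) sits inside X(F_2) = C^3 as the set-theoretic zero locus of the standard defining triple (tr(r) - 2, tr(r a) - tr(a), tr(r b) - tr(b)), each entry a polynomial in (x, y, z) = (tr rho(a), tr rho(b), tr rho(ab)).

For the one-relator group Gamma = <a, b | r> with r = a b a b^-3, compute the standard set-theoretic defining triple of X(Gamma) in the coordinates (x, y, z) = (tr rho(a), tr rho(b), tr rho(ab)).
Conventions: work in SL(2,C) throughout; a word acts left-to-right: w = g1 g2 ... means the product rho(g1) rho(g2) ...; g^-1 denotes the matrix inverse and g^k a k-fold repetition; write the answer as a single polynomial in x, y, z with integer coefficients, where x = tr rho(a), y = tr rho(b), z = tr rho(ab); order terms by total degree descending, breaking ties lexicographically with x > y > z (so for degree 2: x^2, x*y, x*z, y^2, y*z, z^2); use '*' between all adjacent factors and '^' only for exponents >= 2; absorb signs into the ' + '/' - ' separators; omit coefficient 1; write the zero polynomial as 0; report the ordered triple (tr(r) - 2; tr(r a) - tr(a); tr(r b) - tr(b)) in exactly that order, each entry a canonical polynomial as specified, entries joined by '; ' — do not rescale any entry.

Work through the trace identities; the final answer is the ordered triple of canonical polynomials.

x*y^3*z - y^4 - y^2*z^2 - 2*x*y*z + 4*y^2 + z^2 - 4; x^2*y^3*z - x*y^4 - x*y^2*z^2 - 2*x^2*y*z + 3*x*y^2 + x*z^2 + y*z - 2*x; x*y^2*z - y^3 - y*z^2 - x*z + 2*y

so tr(a b a) = tr(a)*tr(b a) - tr(b) = x*z - y
reduce: tr(a b a b) = tr(b a)*tr(b a) - tr(1) = z^2 - 2
tr(b^-1 a b a) = tr(a b a)*tr(b) - tr(a b a b) = x*y*z - y^2 - z^2 + 2
so tr(b^-2 a b a) = tr(b^-1 a b a)*tr(b) - tr(b^-1 a b a b) = x*y^2*z - y^3 - y*z^2 - x*z + 3*y
tr(a b a b^-3) = tr(b^-2 a b a)*tr(b) - tr(b^-2 a b a b) = x*y^3*z - y^4 - y^2*z^2 - 2*x*y*z + 4*y^2 + z^2 - 2
so tr(a^2 b a) = tr(a)*tr(b a^2) - tr(b a)  (reduce the a square) = x^2*z - x*y - z
tr(b a b) = tr(b)*tr(a b) - tr(a)  (reduce the b square) = y*z - x
tr(a^2 b a b) = tr(a)*tr(b a b a) - tr(b a b)  (reduce the a square) = x*z^2 - y*z - x
tr(a^2 b a b^-1) = tr(a^2 b a)*tr(b) - tr(a^2 b a b)  (eliminate b^-1) = x^2*y*z - x*y^2 - x*z^2 + x
reduce: tr(a^2 b a b^-2) = tr(a^2 b a b^-1)*tr(b) - tr(a^2 b a)  (eliminate b^-1) = x^2*y^2*z - x*y^3 - x*y*z^2 - x^2*z + 2*x*y + z
tr(a b a b^-3 a) = tr(a^2 b a b^-2)*tr(b) - tr(a^2 b a b^-1)  (eliminate b^-1) = x^2*y^3*z - x*y^4 - x*y^2*z^2 - 2*x^2*y*z + 3*x*y^2 + x*z^2 + y*z - x
assemble the triple (tr(r) - 2; tr(r a) - x; tr(r b) - y)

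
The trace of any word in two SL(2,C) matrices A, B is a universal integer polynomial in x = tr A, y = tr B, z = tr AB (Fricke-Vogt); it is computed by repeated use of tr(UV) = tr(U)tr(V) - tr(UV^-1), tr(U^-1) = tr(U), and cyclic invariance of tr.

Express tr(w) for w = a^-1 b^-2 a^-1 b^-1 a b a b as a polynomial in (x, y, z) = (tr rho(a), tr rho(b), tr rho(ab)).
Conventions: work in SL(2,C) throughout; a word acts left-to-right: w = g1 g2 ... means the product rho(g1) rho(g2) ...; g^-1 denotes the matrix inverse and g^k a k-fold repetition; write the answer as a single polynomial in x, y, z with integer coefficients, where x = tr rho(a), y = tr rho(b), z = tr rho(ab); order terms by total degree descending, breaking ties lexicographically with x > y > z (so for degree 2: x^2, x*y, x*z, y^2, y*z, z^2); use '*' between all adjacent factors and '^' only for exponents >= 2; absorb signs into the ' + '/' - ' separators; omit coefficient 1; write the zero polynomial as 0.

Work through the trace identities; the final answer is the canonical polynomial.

trace(a b a) = trace(a) trace(b a) - trace(b) = x*z - y
reduce: trace(b a b a) = trace(a b) trace(a b) - trace(1) = z^2 - 2
reduce: trace(b a b) = trace(b) trace(a b) - trace(a) = y*z - x
trace(a b a b a) = trace(a) trace(b a b a) - trace(b a b) = x*z^2 - y*z - x
so trace(a b a b a b) = trace(b a b a) trace(b a) - trace(a b) = z^3 - 3*z
reduce: trace(b^-1 a b a b a) = trace(a b a b a) trace(b) - trace(a b a b a b) = x*y*z^2 - y^2*z - z^3 - x*y + 3*z
reduce: trace(a b a b a^-1 b^-1) = trace(b^-1 a b a b) trace(a) - trace(b^-1 a b a b a) = -x*y*z^2 + x^2*z + y^2*z + z^3 - 3*z
trace(b^-1 a b a b a^-1 b^-1) = trace(a b a b a^-1 b^-1) trace(b) - trace(a b a b a^-1) = -x*y^2*z^2 + x^2*y*z + y^3*z + y*z^3 - 4*y*z + x
reduce: trace(b a b^2 a) = trace(b) trace(a b a b) - trace(a b a) = y*z^2 - x*z - y
trace(b a b^2) = trace(b) trace(b a b) - trace(b a) = y^2*z - x*y - z
so trace(b a^2 b a b) = trace(a) trace(b a b^2 a) - trace(b a b^2) = x*y*z^2 - x^2*z - y^2*z + z
trace(b a^2 b a b a) = trace(a) trace(b a b a b a) - trace(b a b a b) = x*z^3 - y*z^2 - 2*x*z + y
trace(a b a b a^-1 b a) = trace(b a^2 b a b) trace(a) - trace(b a^2 b a b a) = x^2*y*z^2 - x^3*z - x*y^2*z - x*z^3 + y*z^2 + 3*x*z - y
trace(b a b a b a b) = trace(b) trace(a b a b a b) - trace(a b a b a) = y*z^3 - x*z^2 - 2*y*z + x
reduce: trace(b a b a b a b a) = trace(a b a b a b) trace(a b) - trace(b a b a) = z^4 - 4*z^2 + 2
trace(a b a b a^-1 b a b) = trace(b a b a b a b) trace(a) - trace(b a b a b a b a) = x*y*z^3 - x^2*z^2 - z^4 - 2*x*y*z + x^2 + 4*z^2 - 2
reduce: trace(a b^-1 a b a b a^-1 b) = trace(a b a b a^-1 b a) trace(b) - trace(a b a b a^-1 b a b) = x^2*y^2*z^2 - x^3*y*z - x*y^3*z - 2*x*y*z^3 + x^2*z^2 + y^2*z^2 + z^4 + 5*x*y*z - x^2 - y^2 - 4*z^2 + 2
trace(b^-1 a b a b a^-1 b^-1 a) = trace(a b^-1 a b a b a^-1) trace(b) - trace(a b^-1 a b a b a^-1 b) = -x^2*y^2*z^2 + x^3*y*z + x*y^3*z + 2*x*y*z^3 - x^2*z^2 - y^2*z^2 - z^4 - 4*x*y*z + x^2 + 4*z^2 - 2
reduce: trace(b^-1 a^-1 b^-1 a b a b a^-1) = trace(b^-1 a b a b a^-1 b^-1) trace(a) - trace(b^-1 a b a b a^-1 b^-1 a) = -x*y*z^3 + x^2*z^2 + y^2*z^2 + z^4 - 4*z^2 + 2
reduce: trace(a^-1 b^-1 a b a b a^-1) = trace(a^-1 b^-1 a b a b) trace(a) - trace(a^-1 b^-1 a b a b a) = -x^2*y*z^2 + x^3*z + x*y^2*z + x*z^3 - 4*x*z + y
trace(a^-1 b^-2 a^-1 b^-1 a b a b) = trace(b^-1 a^-1 b^-1 a b a b a^-1) trace(b) - trace(b^-1 a^-1 b^-1 a b a b a^-1 b) = -x*y^2*z^3 + 2*x^2*y*z^2 + y^3*z^2 + y*z^4 - x^3*z - x*y^2*z - x*z^3 - 4*y*z^2 + 4*x*z + y

-x*y^2*z^3 + 2*x^2*y*z^2 + y^3*z^2 + y*z^4 - x^3*z - x*y^2*z - x*z^3 - 4*y*z^2 + 4*x*z + y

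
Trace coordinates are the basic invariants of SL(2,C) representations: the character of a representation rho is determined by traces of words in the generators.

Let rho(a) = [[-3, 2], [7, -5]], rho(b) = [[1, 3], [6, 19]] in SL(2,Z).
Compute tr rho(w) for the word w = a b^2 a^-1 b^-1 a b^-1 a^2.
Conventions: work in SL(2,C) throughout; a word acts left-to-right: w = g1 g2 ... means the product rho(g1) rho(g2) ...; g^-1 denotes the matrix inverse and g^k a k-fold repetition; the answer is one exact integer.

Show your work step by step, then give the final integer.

rho(a) = [[-3, 2], [7, -5]]
... * rho(b) = [[1, 3], [6, 19]]  ->  [[9, 29], [-23, -74]]
... * rho(b) = [[1, 3], [6, 19]]  ->  [[183, 578], [-467, -1475]]
... * rho(a^-1) = [[-5, -2], [-7, -3]]  ->  [[-4961, -2100], [12660, 5359]]
... * rho(b^-1) = [[19, -3], [-6, 1]]  ->  [[-81659, 12783], [208386, -32621]]
... * rho(a) = [[-3, 2], [7, -5]]  ->  [[334458, -227233], [-853505, 579877]]
... * rho(b^-1) = [[19, -3], [-6, 1]]  ->  [[7718100, -1230607], [-19695857, 3140392]]
... * rho(a) = [[-3, 2], [7, -5]]  ->  [[-31768549, 21589235], [81070315, -55093674]]
... * rho(a) = [[-3, 2], [7, -5]]  ->  [[246430292, -171483273], [-628866663, 437609000]]
tr = 246430292 + 437609000 = 684039292

684039292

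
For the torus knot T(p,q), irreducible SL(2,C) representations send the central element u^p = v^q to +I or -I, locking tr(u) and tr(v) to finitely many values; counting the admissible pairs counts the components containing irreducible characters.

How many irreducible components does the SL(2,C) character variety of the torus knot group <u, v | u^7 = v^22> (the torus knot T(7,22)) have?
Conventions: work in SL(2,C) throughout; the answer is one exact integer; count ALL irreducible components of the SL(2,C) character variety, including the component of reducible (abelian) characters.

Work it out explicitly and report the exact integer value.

64

Gamma = < u, v | u^7 = v^22 > (torus knot T(7,22)); the central element u^7 = v^22 acts as +I or -I in any irreducible SL(2,C) representation.
So on each irreducible component the traces are pinned: tr(u) = 2*cos(pi*alpha/7) with 1 <= alpha <= 6, tr(v) = 2*cos(pi*beta/22) with 1 <= beta <= 21.
Consistency of u^7 = (-1)^alpha I with v^22 = (-1)^beta I forces alpha = beta (mod 2).
Enumerate parity-matched pairs: 3*11 odd-odd plus 3*10 even-even gives 63.
That is 63 components of irreducible characters, and with the reducible (abelian) component the total is 64.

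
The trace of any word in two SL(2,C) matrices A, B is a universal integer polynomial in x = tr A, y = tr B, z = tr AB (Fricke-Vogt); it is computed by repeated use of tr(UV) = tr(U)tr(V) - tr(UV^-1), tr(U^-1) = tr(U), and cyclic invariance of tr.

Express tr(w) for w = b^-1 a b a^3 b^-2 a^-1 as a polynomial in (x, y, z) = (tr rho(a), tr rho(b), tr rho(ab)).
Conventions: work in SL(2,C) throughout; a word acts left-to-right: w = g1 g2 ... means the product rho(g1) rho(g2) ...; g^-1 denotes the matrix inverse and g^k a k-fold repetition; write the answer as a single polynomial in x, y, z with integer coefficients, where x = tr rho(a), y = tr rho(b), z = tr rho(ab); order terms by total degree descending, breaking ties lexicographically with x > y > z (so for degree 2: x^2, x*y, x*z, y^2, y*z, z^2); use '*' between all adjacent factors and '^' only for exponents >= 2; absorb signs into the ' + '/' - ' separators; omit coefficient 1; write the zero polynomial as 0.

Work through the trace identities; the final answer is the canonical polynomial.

x^3*y^2*z^2 - x^4*y*z - x^2*y^3*z - x^2*y*z^3 + x^3*y^2 - x*y^2*z^2 + 3*x^2*y*z + y^3*z + y*z^3 - x*y^2 + x*z^2 - 3*y*z - x

tr(b a^2) = tr(a)*tr(b a) - tr(b)   [square of a] = x*z - y
tr(b a^3) = tr(a)*tr(b a^2) - tr(b a)   [square of a] = x^2*z - x*y - z
tr(a b a^3) = tr(a)*tr(b a^3) - tr(b a^2)   [square of a] = x^3*z - x^2*y - 2*x*z + y
tr(b a b a) = tr(b a)*tr(b a) - tr(1)   [split at a repeated b] = z^2 - 2
tr(b a b) = tr(b)*tr(a b) - tr(a)   [square of b] = y*z - x
tr(a b a b a) = tr(a)*tr(b a b a) - tr(b a b)   [square of a] = x*z^2 - y*z - x
tr(a b a^3 b) = tr(a)*tr(a b a b a) - tr(a b a b)   [square of a] = x^2*z^2 - x*y*z - x^2 - z^2 + 2
tr(a b a^3 b^-1) = tr(a b a^3)*tr(b) - tr(a b a^3 b)   [inverse elimination on b] = x^3*y*z - x^2*y^2 - x^2*z^2 - x*y*z + x^2 + y^2 + z^2 - 2
tr(b^-1 a b a^3 b^-1) = tr(a b a^3 b^-1)*tr(b) - tr(a b a^3)   [inverse elimination on b] = x^3*y^2*z - x^2*y^3 - x^2*y*z^2 - x^3*z - x*y^2*z + 2*x^2*y + y^3 + y*z^2 + 2*x*z - 3*y
tr(b^-1 a b a^3 b^-2) = tr(b^-1 a b a^3 b^-1)*tr(b) - tr(b^-1 a b a^3)   [inverse elimination on b] = x^3*y^3*z - x^2*y^4 - x^2*y^2*z^2 - 2*x^3*y*z - x*y^3*z + 3*x^2*y^2 + x^2*z^2 + y^4 + y^2*z^2 + 3*x*y*z - x^2 - 4*y^2 - z^2 + 2
tr(a^2 b a^3) = tr(a)*tr(a^3 b a) - tr(a^3 b)   [square of a] = x^4*z - x^3*y - 3*x^2*z + 2*x*y + z
tr(a^2) = tr(a)*tr(a) - tr(1)   [square of a] = x^2 - 2
tr(a^3) = tr(a)*tr(a^2) - tr(a)   [square of a] = x^3 - 3*x
tr(b a^3 b) = tr(b)*tr(a^3 b) - tr(a^3)   [square of b] = x^2*y*z - x^3 - x*y^2 - y*z + 3*x
tr(a^2 b a^3 b) = tr(a)*tr(b a^3 b a) - tr(b a^3 b)   [square of a] = x^3*z^2 - 2*x^2*y*z + x*y^2 - x*z^2 + y*z - x
tr(a b a^3 b^-1 a) = tr(a^2 b a^3)*tr(b) - tr(a^2 b a^3 b)   [inverse elimination on b] = x^4*y*z - x^3*y^2 - x^3*z^2 - x^2*y*z + x*y^2 + x*z^2 + x
tr(a b a b a^3) = tr(a)*tr(b a b a^3) - tr(b a b a^2)   [square of a] = x^3*z^2 - x^2*y*z - x^3 - 2*x*z^2 + y*z + 3*x
tr(b a b a b a) = tr(a b a b)*tr(a b) - tr(b a)   [split at a repeated a] = z^3 - 3*z
tr(b a b a b) = tr(b)*tr(a b a b) - tr(a b a)   [square of b] = y*z^2 - x*z - y
tr(a b a b a b a) = tr(a)*tr(b a b a b a) - tr(b a b a b)   [square of a] = x*z^3 - y*z^2 - 2*x*z + y
tr(a b a b a^3 b) = tr(a)*tr(a b a b a b a) - tr(a b a b a b)   [square of a] = x^2*z^3 - x*y*z^2 - 2*x^2*z - z^3 + x*y + 3*z
tr(a b a^3 b^-1 a b) = tr(a b a b a^3)*tr(b) - tr(a b a b a^3 b)   [inverse elimination on b] = x^3*y*z^2 - x^2*y^2*z - x^2*z^3 - x^3*y - x*y*z^2 + 2*x^2*z + y^2*z + z^3 + 2*x*y - 3*z
tr(a b^-1 a b a^3 b^-1) = tr(a b a^3 b^-1 a)*tr(b) - tr(a b a^3 b^-1 a b)   [inverse elimination on b] = x^4*y^2*z - x^3*y^3 - 2*x^3*y*z^2 + x^2*z^3 + x^3*y + x*y^3 + 2*x*y*z^2 - 2*x^2*z - y^2*z - z^3 - x*y + 3*z
tr(a b^-1 a b a^3) = tr(a b a^4)*tr(b) - tr(a b a^4 b)   [inverse elimination on b] = x^4*y*z - x^3*y^2 - x^3*z^2 - 2*x^2*y*z + x^3 + 2*x*y^2 + 2*x*z^2 - 3*x
tr(b^-1 a b a^3 b^-2 a) = tr(a b^-1 a b a^3 b^-1)*tr(b) - tr(a b^-1 a b a^3)   [inverse elimination on b] = x^4*y^3*z - x^3*y^4 - 2*x^3*y^2*z^2 - x^4*y*z + x^2*y*z^3 + 2*x^3*y^2 + x^3*z^2 + x*y^4 + 2*x*y^2*z^2 - y^3*z - y*z^3 - x^3 - 3*x*y^2 - 2*x*z^2 + 3*y*z + 3*x
tr(b^-1 a b a^3 b^-2 a^-1) = tr(b^-1 a b a^3 b^-2)*tr(a) - tr(b^-1 a b a^3 b^-2 a)   [inverse elimination on a] = x^3*y^2*z^2 - x^4*y*z - x^2*y^3*z - x^2*y*z^3 + x^3*y^2 - x*y^2*z^2 + 3*x^2*y*z + y^3*z + y*z^3 - x*y^2 + x*z^2 - 3*y*z - x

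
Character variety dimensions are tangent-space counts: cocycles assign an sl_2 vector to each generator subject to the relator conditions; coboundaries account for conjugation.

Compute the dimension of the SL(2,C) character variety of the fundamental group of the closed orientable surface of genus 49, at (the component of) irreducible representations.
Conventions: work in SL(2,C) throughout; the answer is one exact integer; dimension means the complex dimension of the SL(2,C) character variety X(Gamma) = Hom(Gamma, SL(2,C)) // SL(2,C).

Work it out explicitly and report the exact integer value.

288

The genus-49 surface group: 2g = 98 generators, one relator prod [a_i, b_i].
Before the relator condition, cocycle space has dim 3*98 = 294.
d_2 is surjective at irreducible rho (its cokernel H^2 is dual to H^0 = 0), so dim Z^1 = 294 - 3 = 291.
As always at irreducible rho, dim B^1 = 3.
dim X = dim H^1 = 291 - 3 = 288.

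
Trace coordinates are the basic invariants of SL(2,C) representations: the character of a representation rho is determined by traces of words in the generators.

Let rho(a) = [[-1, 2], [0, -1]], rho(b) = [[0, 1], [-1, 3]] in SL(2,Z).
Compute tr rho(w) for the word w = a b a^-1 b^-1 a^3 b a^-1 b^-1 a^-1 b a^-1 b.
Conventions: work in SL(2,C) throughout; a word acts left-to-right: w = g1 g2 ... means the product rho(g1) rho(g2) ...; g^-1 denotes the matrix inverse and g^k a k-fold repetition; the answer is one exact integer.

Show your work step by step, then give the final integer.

-345

rho(a) = [[-1, 2], [0, -1]]
... * rho(b) = [[0, 1], [-1, 3]]  ->  [[-2, 5], [1, -3]]
... * rho(a^-1) = [[-1, -2], [0, -1]]  ->  [[2, -1], [-1, 1]]
... * rho(b^-1) = [[3, -1], [1, 0]]  ->  [[5, -2], [-2, 1]]
... * rho(a) = [[-1, 2], [0, -1]]  ->  [[-5, 12], [2, -5]]
... * rho(a) = [[-1, 2], [0, -1]]  ->  [[5, -22], [-2, 9]]
... * rho(a) = [[-1, 2], [0, -1]]  ->  [[-5, 32], [2, -13]]
... * rho(b) = [[0, 1], [-1, 3]]  ->  [[-32, 91], [13, -37]]
... * rho(a^-1) = [[-1, -2], [0, -1]]  ->  [[32, -27], [-13, 11]]
... * rho(b^-1) = [[3, -1], [1, 0]]  ->  [[69, -32], [-28, 13]]
... * rho(a^-1) = [[-1, -2], [0, -1]]  ->  [[-69, -106], [28, 43]]
... * rho(b) = [[0, 1], [-1, 3]]  ->  [[106, -387], [-43, 157]]
... * rho(a^-1) = [[-1, -2], [0, -1]]  ->  [[-106, 175], [43, -71]]
... * rho(b) = [[0, 1], [-1, 3]]  ->  [[-175, 419], [71, -170]]
tr = -175 + -170 = -345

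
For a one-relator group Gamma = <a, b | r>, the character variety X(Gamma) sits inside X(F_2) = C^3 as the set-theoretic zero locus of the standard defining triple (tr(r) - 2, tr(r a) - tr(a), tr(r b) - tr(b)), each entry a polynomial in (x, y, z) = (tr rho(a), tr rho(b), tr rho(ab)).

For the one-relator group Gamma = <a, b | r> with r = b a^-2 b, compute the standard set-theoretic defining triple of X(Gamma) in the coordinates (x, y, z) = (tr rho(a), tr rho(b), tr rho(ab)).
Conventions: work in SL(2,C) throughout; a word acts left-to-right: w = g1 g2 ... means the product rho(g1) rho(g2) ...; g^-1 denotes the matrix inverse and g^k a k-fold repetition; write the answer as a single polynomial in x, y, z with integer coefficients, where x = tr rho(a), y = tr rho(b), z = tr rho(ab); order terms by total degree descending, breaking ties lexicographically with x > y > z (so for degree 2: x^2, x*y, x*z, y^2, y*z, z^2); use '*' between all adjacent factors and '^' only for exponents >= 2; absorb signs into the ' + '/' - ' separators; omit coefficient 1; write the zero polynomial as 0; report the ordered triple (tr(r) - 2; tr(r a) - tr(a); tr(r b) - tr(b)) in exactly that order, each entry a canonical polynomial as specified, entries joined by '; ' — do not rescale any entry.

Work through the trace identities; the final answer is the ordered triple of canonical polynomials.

x^2*y^2 - x*y*z - x^2 - y^2; x^2*y*z - x^3 - x*z^2 - y*z + 2*x; x^2*y^3 - x*y^2*z - 2*x^2*y - y^3 + x*z + 2*y

reduce: tr(b^2) = tr(b) tr(b) - tr(1)   [square of b] = y^2 - 2
tr(b^2 a) = tr(b) tr(a b) - tr(a)   [square of b] = y*z - x
tr(a^-1 b^2) = tr(b^2) tr(a) - tr(b^2 a)   [inverse elimination on a] = x*y^2 - y*z - x
tr(b a^-2 b) = tr(a^-1 b^2) tr(a) - tr(a^-1 b^2 a)   [inverse elimination on a] = x^2*y^2 - x*y*z - x^2 - y^2 + 2
reduce: tr(b a b a) = tr(a b) tr(a b) - tr(1)  (split on a) = z^2 - 2
reduce: tr(a^-1 b a b) = tr(b a b) tr(a) - tr(b a b a)  (eliminate a^-1) = x*y*z - x^2 - z^2 + 2
so tr(b a^-2 b a) = tr(a^-1 b a b) tr(a) - tr(a^-1 b a b a)  (eliminate a^-1) = x^2*y*z - x^3 - x*z^2 - y*z + 3*x
tr(b^3) = tr(b) tr(b^2) - tr(b) = y^3 - 3*y
reduce: tr(b^3 a) = tr(b) tr(b a b) - tr(b a) = y^2*z - x*y - z
so tr(a^-1 b^3) = tr(b^3) tr(a) - tr(b^3 a) = x*y^3 - y^2*z - 2*x*y + z
tr(b a^-2 b^2) = tr(a^-1 b^3) tr(a) - tr(a^-1 b^3 a) = x^2*y^3 - x*y^2*z - 2*x^2*y - y^3 + x*z + 3*y
assemble the triple (tr(r) - 2; tr(r a) - x; tr(r b) - y)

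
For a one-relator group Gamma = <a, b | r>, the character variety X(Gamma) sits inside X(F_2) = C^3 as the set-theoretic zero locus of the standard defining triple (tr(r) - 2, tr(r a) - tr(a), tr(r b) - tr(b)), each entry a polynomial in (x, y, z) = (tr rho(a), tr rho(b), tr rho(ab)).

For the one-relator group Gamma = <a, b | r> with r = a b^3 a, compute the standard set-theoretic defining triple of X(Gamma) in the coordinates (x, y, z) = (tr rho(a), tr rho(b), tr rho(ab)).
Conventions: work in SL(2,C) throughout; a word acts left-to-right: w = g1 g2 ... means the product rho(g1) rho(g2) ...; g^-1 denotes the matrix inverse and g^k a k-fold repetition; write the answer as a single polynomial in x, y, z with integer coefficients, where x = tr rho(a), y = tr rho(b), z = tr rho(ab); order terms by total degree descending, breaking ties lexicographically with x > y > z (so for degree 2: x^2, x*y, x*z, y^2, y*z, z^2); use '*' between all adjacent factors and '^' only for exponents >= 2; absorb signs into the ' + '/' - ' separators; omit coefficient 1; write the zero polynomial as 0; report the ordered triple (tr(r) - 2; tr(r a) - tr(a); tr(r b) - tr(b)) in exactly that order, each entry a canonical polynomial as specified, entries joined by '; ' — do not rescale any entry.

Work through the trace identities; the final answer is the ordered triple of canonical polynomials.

x*y^2*z - x^2*y - y^3 - x*z + 3*y - 2; x^2*y^2*z - x^3*y - x*y^3 - x^2*z - y^2*z + 4*x*y - x + z; y^2*z^2 - x*y*z - y^2 - z^2 - y + 2

apply: trace(b^2 a) = trace(b) trace(a b) - trace(a)  (reduce the b square) = y*z - x
use: trace(b^2) = trace(b) trace(b) - trace(1)  (reduce the b square) = y^2 - 2
apply: trace(b a^2 b) = trace(a) trace(b^2 a) - trace(b^2)  (reduce the a square) = x*y*z - x^2 - y^2 + 2
trace(b a^2) = trace(a) trace(b a) - trace(b)  (reduce the a square) = x*z - y
trace(a b^3 a) = trace(b) trace(b a^2 b) - trace(b a^2)  (reduce the b square) = x*y^2*z - x^2*y - y^3 - x*z + 3*y
apply: trace(a^3 b^2) = trace(a) trace(a b^2 a) - trace(a b^2)  (reduce the a square) = x^2*y*z - x^3 - x*y^2 - y*z + 3*x
trace(a^3 b) = trace(a) trace(a b a) - trace(a b)  (reduce the a square) = x^2*z - x*y - z
apply: trace(a b^3 a^2) = trace(b) trace(a^3 b^2) - trace(a^3 b)  (reduce the b square) = x^2*y^2*z - x^3*y - x*y^3 - x^2*z - y^2*z + 4*x*y + z
trace(a b a b) = trace(a b) trace(a b) - trace(1)   [split at a repeated a] = z^2 - 2
trace(a b a b^2) = trace(b) trace(a b a b) - trace(a b a)   [square of b] = y*z^2 - x*z - y
use: trace(a b^3 a b) = trace(b) trace(a b a b^2) - trace(a b a b)   [square of b] = y^2*z^2 - x*y*z - y^2 - z^2 + 2
assemble the triple (trace(r) - 2; trace(r a) - x; trace(r b) - y)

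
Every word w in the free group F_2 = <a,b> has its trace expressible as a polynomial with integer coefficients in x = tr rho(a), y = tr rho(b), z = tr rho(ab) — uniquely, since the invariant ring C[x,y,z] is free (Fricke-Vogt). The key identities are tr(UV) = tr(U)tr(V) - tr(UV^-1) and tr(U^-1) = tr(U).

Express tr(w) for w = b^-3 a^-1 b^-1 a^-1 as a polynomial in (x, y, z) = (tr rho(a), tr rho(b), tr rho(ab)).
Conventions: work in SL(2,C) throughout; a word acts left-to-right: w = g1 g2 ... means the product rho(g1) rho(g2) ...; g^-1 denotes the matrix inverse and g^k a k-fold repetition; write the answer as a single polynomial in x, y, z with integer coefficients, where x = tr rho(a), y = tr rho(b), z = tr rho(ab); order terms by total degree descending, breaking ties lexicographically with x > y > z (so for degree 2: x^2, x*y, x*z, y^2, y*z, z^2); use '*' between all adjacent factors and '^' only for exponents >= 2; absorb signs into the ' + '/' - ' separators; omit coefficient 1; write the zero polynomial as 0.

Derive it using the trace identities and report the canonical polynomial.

apply: trace(b^-1) = trace(b) = y
apply: trace(b^-1 a) = trace(a) trace(b) - trace(a b)   [inverse elimination on b] = x*y - z
trace(b^-1 a^-1) = trace(b^-1) trace(a) - trace(b^-1 a)   [inverse elimination on a] = z
trace(b^-1 a^-1 b^-1) = trace(b^-1 a^-1) trace(b) - trace(b^-1 a^-1 b)   [inverse elimination on b] = y*z - x
trace(b^-3 a^-1) = trace(b^-1 a^-1 b^-1) trace(b) - trace(b^-1 a^-1)   [inverse elimination on b] = y^2*z - x*y - z
trace(b^-1 a^-1 b^-3) = trace(b^-3 a^-1) trace(b) - trace(b^-3 a^-1 b)   [inverse elimination on b] = y^3*z - x*y^2 - 2*y*z + x
apply: trace(b^-2) = trace(b^-1) trace(b) - trace(1)   [inverse elimination on b] = y^2 - 2
apply: trace(b^-3) = trace(b^-2) trace(b) - trace(b^-1)   [inverse elimination on b] = y^3 - 3*y
apply: trace(b^-2 a) = trace(b^-1 a) trace(b) - trace(b^-1 a b)   [inverse elimination on b] = x*y^2 - y*z - x
trace(a b a) = trace(a) trace(b a) - trace(b)   [square of a] = x*z - y
apply: trace(a b a b) = trace(b a) trace(b a) - trace(1)   [split at a repeated b] = z^2 - 2
trace(a b a b^-1) = trace(a b a) trace(b) - trace(a b a b)   [inverse elimination on b] = x*y*z - y^2 - z^2 + 2
trace(b^-1 a b a b^-1) = trace(a b a b^-1) trace(b) - trace(a b a)   [inverse elimination on b] = x*y^2*z - y^3 - y*z^2 - x*z + 3*y
apply: trace(b^-3 a b a) = trace(b^-1 a b a b^-1) trace(b) - trace(b^-1 a b a)   [inverse elimination on b] = x*y^3*z - y^4 - y^2*z^2 - 2*x*y*z + 4*y^2 + z^2 - 2
use: trace(a^-1 b^-3 a b) = trace(b^-3 a b) trace(a) - trace(b^-3 a b a)   [inverse elimination on a] = -x*y^3*z + x^2*y^2 + y^4 + y^2*z^2 + x*y*z - x^2 - 4*y^2 - z^2 + 2
trace(b^-1 a^-1 b^-3 a) = trace(a^-1 b^-3 a) trace(b) - trace(a^-1 b^-3 a b)   [inverse elimination on b] = x*y^3*z - x^2*y^2 - y^2*z^2 - x*y*z + x^2 + y^2 + z^2 - 2
trace(b^-3 a^-1 b^-1 a^-1) = trace(b^-1 a^-1 b^-3) trace(a) - trace(b^-1 a^-1 b^-3 a)   [inverse elimination on a] = y^2*z^2 - x*y*z - y^2 - z^2 + 2

y^2*z^2 - x*y*z - y^2 - z^2 + 2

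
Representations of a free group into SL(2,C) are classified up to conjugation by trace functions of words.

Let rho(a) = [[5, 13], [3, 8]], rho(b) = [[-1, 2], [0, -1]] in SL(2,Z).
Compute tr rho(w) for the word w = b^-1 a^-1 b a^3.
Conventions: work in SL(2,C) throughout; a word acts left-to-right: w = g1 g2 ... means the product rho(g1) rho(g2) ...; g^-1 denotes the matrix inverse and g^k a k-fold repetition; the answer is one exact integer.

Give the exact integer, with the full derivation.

6215

rho(b^-1) = [[-1, -2], [0, -1]]
... * rho(a^-1) = [[8, -13], [-3, 5]]  ->  [[-2, 3], [3, -5]]
... * rho(b) = [[-1, 2], [0, -1]]  ->  [[2, -7], [-3, 11]]
... * rho(a) = [[5, 13], [3, 8]]  ->  [[-11, -30], [18, 49]]
... * rho(a) = [[5, 13], [3, 8]]  ->  [[-145, -383], [237, 626]]
... * rho(a) = [[5, 13], [3, 8]]  ->  [[-1874, -4949], [3063, 8089]]
tr = -1874 + 8089 = 6215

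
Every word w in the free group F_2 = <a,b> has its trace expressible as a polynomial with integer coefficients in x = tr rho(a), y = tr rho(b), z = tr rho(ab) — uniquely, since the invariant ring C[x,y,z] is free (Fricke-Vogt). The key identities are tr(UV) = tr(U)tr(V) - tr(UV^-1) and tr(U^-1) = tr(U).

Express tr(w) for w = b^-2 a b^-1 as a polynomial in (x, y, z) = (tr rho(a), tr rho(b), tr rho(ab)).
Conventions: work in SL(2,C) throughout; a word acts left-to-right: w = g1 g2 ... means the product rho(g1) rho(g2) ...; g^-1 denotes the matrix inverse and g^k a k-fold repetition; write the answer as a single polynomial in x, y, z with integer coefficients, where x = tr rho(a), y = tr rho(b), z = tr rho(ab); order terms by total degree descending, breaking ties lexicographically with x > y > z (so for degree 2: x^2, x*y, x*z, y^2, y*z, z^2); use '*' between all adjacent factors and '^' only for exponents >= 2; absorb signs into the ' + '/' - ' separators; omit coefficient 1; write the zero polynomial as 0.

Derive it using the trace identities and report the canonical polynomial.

tr(b^-1 a) = tr(a)*tr(b) - tr(a b)  (eliminate b^-1) = x*y - z
tr(a b^-2) = tr(b^-1 a)*tr(b) - tr(b^-1 a b)  (eliminate b^-1) = x*y^2 - y*z - x
tr(b^-2 a b^-1) = tr(a b^-2)*tr(b) - tr(a b^-1)  (eliminate b^-1) = x*y^3 - y^2*z - 2*x*y + z

x*y^3 - y^2*z - 2*x*y + z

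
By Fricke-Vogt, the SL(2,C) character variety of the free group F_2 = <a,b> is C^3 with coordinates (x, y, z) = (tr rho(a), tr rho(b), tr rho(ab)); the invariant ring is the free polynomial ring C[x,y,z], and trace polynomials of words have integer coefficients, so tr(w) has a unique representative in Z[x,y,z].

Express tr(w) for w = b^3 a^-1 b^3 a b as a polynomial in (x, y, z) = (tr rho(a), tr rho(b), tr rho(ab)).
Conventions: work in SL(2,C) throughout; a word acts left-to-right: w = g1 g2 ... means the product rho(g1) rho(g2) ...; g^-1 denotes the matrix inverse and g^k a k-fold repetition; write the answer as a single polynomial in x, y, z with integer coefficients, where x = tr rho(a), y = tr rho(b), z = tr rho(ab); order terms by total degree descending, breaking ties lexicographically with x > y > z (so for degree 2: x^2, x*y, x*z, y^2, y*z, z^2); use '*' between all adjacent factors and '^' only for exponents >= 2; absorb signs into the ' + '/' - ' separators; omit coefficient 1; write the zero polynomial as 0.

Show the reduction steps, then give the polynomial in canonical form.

x*y^6*z - x^2*y^5 - y^5*z^2 - 3*x*y^4*z + 3*x^2*y^3 + 3*y^3*z^2 + 2*x*y^2*z - 2*x^2*y - 2*y*z^2 + y

tr(a b^2) = tr(b) * tr(a b) - tr(a)   [square of b] = y*z - x
tr(a b^3) = tr(b) * tr(a b^2) - tr(a b)   [square of b] = y^2*z - x*y - z
tr(a b^4) = tr(b) * tr(a b^3) - tr(a b^2)   [square of b] = y^3*z - x*y^2 - 2*y*z + x
tr(b^3 a b^2) = tr(b) * tr(a b^4) - tr(a b^3)   [square of b] = y^4*z - x*y^3 - 3*y^2*z + 2*x*y + z
tr(b^5 a b) = tr(b) * tr(b^3 a b^2) - tr(b^3 a b)   [square of b] = y^5*z - x*y^4 - 4*y^3*z + 3*x*y^2 + 3*y*z - x
tr(b^3 a b^4) = tr(b) * tr(b^5 a b) - tr(b^5 a)   [square of b] = y^6*z - x*y^5 - 5*y^4*z + 4*x*y^3 + 6*y^2*z - 3*x*y - z
tr(a b a b) = tr(b a) * tr(b a) - tr(1)   [split at a repeated b] = z^2 - 2
tr(a b a) = tr(a) * tr(b a) - tr(b)   [square of a] = x*z - y
tr(a b^2 a b) = tr(b) * tr(a b a b) - tr(a b a)   [square of b] = y*z^2 - x*z - y
tr(a^2) = tr(a) * tr(a) - tr(1)   [square of a] = x^2 - 2
tr(a b^2 a) = tr(b) * tr(a^2 b) - tr(a^2)   [square of b] = x*y*z - x^2 - y^2 + 2
tr(b a b^2 a b) = tr(b) * tr(a b^2 a b) - tr(a b^2 a)   [square of b] = y^2*z^2 - 2*x*y*z + x^2 - 2
tr(b a b^3 a b) = tr(b) * tr(b a b^2 a b) - tr(b a b^2 a)   [square of b] = y^3*z^2 - 2*x*y^2*z + x^2*y - y*z^2 + x*z - y
tr(b a b^3 a) = tr(b) * tr(b a b a b) - tr(b a b a)   [square of b] = y^2*z^2 - x*y*z - y^2 - z^2 + 2
tr(b a b^3 a b^2) = tr(b) * tr(b a b^3 a b) - tr(b a b^3 a)   [square of b] = y^4*z^2 - 2*x*y^3*z + x^2*y^2 - 2*y^2*z^2 + 2*x*y*z + z^2 - 2
tr(b^3 a b^4 a) = tr(b) * tr(b a b^3 a b^2) - tr(b a b^3 a b)   [square of b] = y^5*z^2 - 2*x*y^4*z + x^2*y^3 - 3*y^3*z^2 + 4*x*y^2*z - x^2*y + 2*y*z^2 - x*z - y
tr(b^3 a^-1 b^3 a b) = tr(b^3 a b^4) * tr(a) - tr(b^3 a b^4 a)   [inverse elimination on a] = x*y^6*z - x^2*y^5 - y^5*z^2 - 3*x*y^4*z + 3*x^2*y^3 + 3*y^3*z^2 + 2*x*y^2*z - 2*x^2*y - 2*y*z^2 + y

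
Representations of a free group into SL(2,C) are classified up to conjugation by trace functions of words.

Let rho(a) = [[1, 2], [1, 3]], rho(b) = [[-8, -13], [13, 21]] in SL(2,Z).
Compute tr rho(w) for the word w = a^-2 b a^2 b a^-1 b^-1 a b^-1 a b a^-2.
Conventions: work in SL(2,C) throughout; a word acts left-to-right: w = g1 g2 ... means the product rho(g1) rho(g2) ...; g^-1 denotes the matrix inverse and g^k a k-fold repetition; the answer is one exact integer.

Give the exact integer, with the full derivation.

rho(a^-1) = [[3, -2], [-1, 1]]
... * rho(a^-1) = [[3, -2], [-1, 1]]  ->  [[11, -8], [-4, 3]]
... * rho(b) = [[-8, -13], [13, 21]]  ->  [[-192, -311], [71, 115]]
... * rho(a) = [[1, 2], [1, 3]]  ->  [[-503, -1317], [186, 487]]
... * rho(a) = [[1, 2], [1, 3]]  ->  [[-1820, -4957], [673, 1833]]
... * rho(b) = [[-8, -13], [13, 21]]  ->  [[-49881, -80437], [18445, 29744]]
... * rho(a^-1) = [[3, -2], [-1, 1]]  ->  [[-69206, 19325], [25591, -7146]]
... * rho(b^-1) = [[21, 13], [-13, -8]]  ->  [[-1704551, -1054278], [630309, 389851]]
... * rho(a) = [[1, 2], [1, 3]]  ->  [[-2758829, -6571936], [1020160, 2430171]]
... * rho(b^-1) = [[21, 13], [-13, -8]]  ->  [[27499759, 16710711], [-10168863, -6179288]]
... * rho(a) = [[1, 2], [1, 3]]  ->  [[44210470, 105131651], [-16348151, -38875590]]
... * rho(b) = [[-8, -13], [13, 21]]  ->  [[1013027703, 1633028561], [-374597462, -603861427]]
... * rho(a^-1) = [[3, -2], [-1, 1]]  ->  [[1406054548, -393026845], [-519930959, 145333497]]
... * rho(a^-1) = [[3, -2], [-1, 1]]  ->  [[4611190489, -3205135941], [-1705126374, 1185195415]]
tr = 4611190489 + 1185195415 = 5796385904

5796385904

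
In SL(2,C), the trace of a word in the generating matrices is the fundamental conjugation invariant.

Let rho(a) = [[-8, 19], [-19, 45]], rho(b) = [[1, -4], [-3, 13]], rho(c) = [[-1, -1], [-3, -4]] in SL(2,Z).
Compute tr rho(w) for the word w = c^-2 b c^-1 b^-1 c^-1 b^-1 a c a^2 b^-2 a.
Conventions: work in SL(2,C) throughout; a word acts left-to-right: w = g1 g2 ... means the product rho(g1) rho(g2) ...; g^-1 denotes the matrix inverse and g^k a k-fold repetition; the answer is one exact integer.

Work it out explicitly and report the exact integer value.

rho(c^-1) = [[-4, 1], [3, -1]]
... * rho(c^-1) = [[-4, 1], [3, -1]]  ->  [[19, -5], [-15, 4]]
... * rho(b) = [[1, -4], [-3, 13]]  ->  [[34, -141], [-27, 112]]
... * rho(c^-1) = [[-4, 1], [3, -1]]  ->  [[-559, 175], [444, -139]]
... * rho(b^-1) = [[13, 4], [3, 1]]  ->  [[-6742, -2061], [5355, 1637]]
... * rho(c^-1) = [[-4, 1], [3, -1]]  ->  [[20785, -4681], [-16509, 3718]]
... * rho(b^-1) = [[13, 4], [3, 1]]  ->  [[256162, 78459], [-203463, -62318]]
... * rho(a) = [[-8, 19], [-19, 45]]  ->  [[-3540017, 8397733], [2811746, -6670107]]
... * rho(c) = [[-1, -1], [-3, -4]]  ->  [[-21653182, -30050915], [17198575, 23868682]]
... * rho(a) = [[-8, 19], [-19, 45]]  ->  [[744192841, -1763701633], [-591093558, 1400863615]]
... * rho(a) = [[-8, 19], [-19, 45]]  ->  [[27556788299, -65226909506], [-21887660221, 51808085073]]
... * rho(b^-1) = [[13, 4], [3, 1]]  ->  [[162557519369, 45000243690], [-129115327654, -35742555811]]
... * rho(b^-1) = [[13, 4], [3, 1]]  ->  [[2248248482867, 695230321166], [-1785726926935, -552203866427]]
... * rho(a) = [[-8, 19], [-19, 45]]  ->  [[-31195363965090, 74002085626943], [24777688877593, -58777985600980]]
tr = -31195363965090 + -58777985600980 = -89973349566070

-89973349566070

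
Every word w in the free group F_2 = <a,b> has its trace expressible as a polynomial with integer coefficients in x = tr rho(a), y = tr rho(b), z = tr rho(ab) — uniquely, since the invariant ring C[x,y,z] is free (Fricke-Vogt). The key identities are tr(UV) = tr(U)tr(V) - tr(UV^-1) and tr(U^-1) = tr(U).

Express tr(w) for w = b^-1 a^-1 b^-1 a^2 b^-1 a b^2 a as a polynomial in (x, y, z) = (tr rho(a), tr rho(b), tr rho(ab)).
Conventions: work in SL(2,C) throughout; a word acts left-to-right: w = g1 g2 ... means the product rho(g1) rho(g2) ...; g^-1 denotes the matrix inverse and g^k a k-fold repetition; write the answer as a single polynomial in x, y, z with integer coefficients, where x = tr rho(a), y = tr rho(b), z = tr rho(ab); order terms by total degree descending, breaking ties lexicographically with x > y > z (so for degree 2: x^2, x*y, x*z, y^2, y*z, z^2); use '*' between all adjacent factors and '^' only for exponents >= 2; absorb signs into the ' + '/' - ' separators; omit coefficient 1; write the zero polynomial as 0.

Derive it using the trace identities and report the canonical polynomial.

x^3*y^3*z^2 - 2*x^4*y^2*z - x^2*y^4*z - 2*x^2*y^2*z^3 + x^5*y + x^3*y^3 + 3*x^3*y*z^2 + x*y*z^4 - x^4*z + 6*x^2*y^2*z - x^2*z^3 + y^4*z + y^2*z^3 - 5*x^3*y - 2*x*y^3 - 6*x*y*z^2 + 3*x^2*z - 4*y^2*z + 6*x*y + z

and tr(a b a) = tr(a) * tr(b a) - tr(b)  (reduce the a square) = x*z - y
and tr(a^3 b) = tr(a) * tr(a b a) - tr(a b)  (reduce the a square) = x^2*z - x*y - z
and tr(a^2) = tr(a) * tr(a) - tr(1)  (reduce the a square) = x^2 - 2
tr(a^3) = tr(a) * tr(a^2) - tr(a)  (reduce the a square) = x^3 - 3*x
tr(a b^2 a^2) = tr(b) * tr(a^3 b) - tr(a^3)  (reduce the b square) = x^2*y*z - x^3 - x*y^2 - y*z + 3*x
tr(a b a b) = tr(b a) * tr(b a) - tr(1)  (split on b) = z^2 - 2
next, tr(b a b^2 a) = tr(b) * tr(a b a b) - tr(a b a)  (reduce the b square) = y*z^2 - x*z - y
next, tr(b a b) = tr(b) * tr(a b) - tr(a)  (reduce the b square) = y*z - x
tr(b a b^2) = tr(b) * tr(b a b) - tr(b a)  (reduce the b square) = y^2*z - x*y - z
tr(a b^2 a^2 b) = tr(a) * tr(b a b^2 a) - tr(b a b^2)  (reduce the a square) = x*y*z^2 - x^2*z - y^2*z + z
and tr(a b^-1 a b^2 a) = tr(a b^2 a^2) * tr(b) - tr(a b^2 a^2 b)  (eliminate b^-1) = x^2*y^2*z - x^3*y - x*y^3 - x*y*z^2 + x^2*z + 3*x*y - z
and tr(a b a^2 b) = tr(a) * tr(b a b a) - tr(b a b)  (reduce the a square) = x*z^2 - y*z - x
tr(a b^2 a b a) = tr(b) * tr(a b a^2 b) - tr(a b a^2)  (reduce the b square) = x*y*z^2 - x^2*z - y^2*z + z
and tr(a b a b a b) = tr(a b) * tr(a b a b) - tr(a^-1 b^-1)  (split on a) = z^3 - 3*z
tr(a b^2 a b a b) = tr(b) * tr(a b a b a b) - tr(a b a b a)  (reduce the b square) = y*z^3 - x*z^2 - 2*y*z + x
tr(a b^-1 a b^2 a b) = tr(a b^2 a b a) * tr(b) - tr(a b^2 a b a b)  (eliminate b^-1) = x*y^2*z^2 - x^2*y*z - y^3*z - y*z^3 + x*z^2 + 3*y*z - x
and tr(a b^-1 a b^2 a b^-1) = tr(a b^-1 a b^2 a) * tr(b) - tr(a b^-1 a b^2 a b)  (eliminate b^-1) = x^2*y^3*z - x^3*y^2 - x*y^4 - 2*x*y^2*z^2 + 2*x^2*y*z + y^3*z + y*z^3 + 3*x*y^2 - x*z^2 - 4*y*z + x
next, tr(a^4 b) = tr(a) * tr(a^2 b a) - tr(a^2 b)  (reduce the a square) = x^3*z - x^2*y - 2*x*z + y
next, tr(a^4) = tr(a) * tr(a^3) - tr(a^2)  (reduce the a square) = x^4 - 4*x^2 + 2
next, tr(a^3 b^2 a) = tr(b) * tr(a^4 b) - tr(a^4)  (reduce the b square) = x^3*y*z - x^4 - x^2*y^2 - 2*x*y*z + 4*x^2 + y^2 - 2
and tr(b a^2 b) = tr(b) * tr(a^2 b) - tr(a^2)  (reduce the b square) = x*y*z - x^2 - y^2 + 2
next, tr(a^2 b a^2 b) = tr(a) * tr(b a^2 b a) - tr(b a^2 b)  (reduce the a square) = x^2*z^2 - 2*x*y*z + y^2 - 2
tr(b^2 a^2 b a^2) = tr(b) * tr(a^2 b a^2 b) - tr(a^2 b a^2)  (reduce the b square) = x^2*y*z^2 - x^3*z - 2*x*y^2*z + x^2*y + y^3 + 2*x*z - 3*y
tr(a b a^3 b^2 a) = tr(a) * tr(b^2 a^2 b a^2) - tr(b^2 a^2 b a)  (reduce the a square) = x^3*y*z^2 - x^4*z - 2*x^2*y^2*z + x^3*y + x*y^3 - x*y*z^2 + 3*x^2*z + y^2*z - 3*x*y - z
tr(a b a b a^2 b) = tr(a) * tr(b a b a b a) - tr(b a b a b)  (reduce the a square) = x*z^3 - y*z^2 - 2*x*z + y
and tr(a b a b a^2) = tr(a) * tr(b a b a^2) - tr(b a b a)  (reduce the a square) = x^2*z^2 - x*y*z - x^2 - z^2 + 2
tr(b^2 a b a b a^2) = tr(b) * tr(a b a b a^2 b) - tr(a b a b a^2)  (reduce the b square) = x*y*z^3 - x^2*z^2 - y^2*z^2 - x*y*z + x^2 + y^2 + z^2 - 2
and tr(a b a^3 b^2 a b) = tr(a) * tr(b^2 a b a b a^2) - tr(b^2 a b a b a)  (reduce the a square) = x^2*y*z^3 - x^3*z^2 - x*y^2*z^2 - x^2*y*z - y*z^3 + x^3 + x*y^2 + 2*x*z^2 + 2*y*z - 3*x
next, tr(b a^3 b^2 a b^-1 a) = tr(a b a^3 b^2 a) * tr(b) - tr(a b a^3 b^2 a b)  (eliminate b^-1) = x^3*y^2*z^2 - x^4*y*z - 2*x^2*y^3*z - x^2*y*z^3 + x^3*y^2 + x^3*z^2 + x*y^4 + 4*x^2*y*z + y^3*z + y*z^3 - x^3 - 4*x*y^2 - 2*x*z^2 - 3*y*z + 3*x
and tr(a b^2 a b^-1 a^-1 b a^2) = tr(b a^3 b^2 a b^-1) * tr(a) - tr(b a^3 b^2 a b^-1 a)  (eliminate a^-1) = -x^3*y^2*z^2 + 2*x^4*y*z + 2*x^2*y^3*z + x^2*y*z^3 - x^5 - 2*x^3*y^2 - x^3*z^2 - x*y^4 - 6*x^2*y*z - y^3*z - y*z^3 + 5*x^3 + 5*x*y^2 + 2*x*z^2 + 3*y*z - 5*x
next, tr(a^2 b a b^2 a) = tr(a) * tr(a b a b^2 a) - tr(a b a b^2)  (reduce the a square) = x^2*y*z^2 - x^3*z - x*y^2*z - y*z^2 + 2*x*z + y
and tr(b a b^2 a^2 b a) = tr(b) * tr(a^2 b a b a b) - tr(a^2 b a b a)  (reduce the b square) = x*y*z^3 - x^2*z^2 - y^2*z^2 - x*y*z + x^2 + y^2 + z^2 - 2
next, tr(b^2 a b^2 a) = tr(b) * tr(a b^2 a b) - tr(a b^2 a)  (reduce the b square) = y^2*z^2 - 2*x*y*z + x^2 - 2
tr(b^2 a b^2) = tr(b) * tr(a b^3) - tr(a b^2)  (reduce the b square) = y^3*z - x*y^2 - 2*y*z + x
and tr(b a b^2 a^2 b) = tr(a) * tr(b^2 a b^2 a) - tr(b^2 a b^2)  (reduce the a square) = x*y^2*z^2 - 2*x^2*y*z - y^3*z + x^3 + x*y^2 + 2*y*z - 3*x
tr(a b a^2 b a b^2 a) = tr(a) * tr(b a b^2 a^2 b a) - tr(b a b^2 a^2 b)  (reduce the a square) = x^2*y*z^3 - x^3*z^2 - 2*x*y^2*z^2 + x^2*y*z + y^3*z + x*z^2 - 2*y*z + x
and tr(a b a b a b a b) = tr(b a) * tr(b a b a b a) - tr(b^-1 a^-1 b^-1 a^-1)  (split on b) = z^4 - 4*z^2 + 2
and tr(b a b^2 a b a b a) = tr(b) * tr(a b a b a b a b) - tr(a b a b a b a)  (reduce the b square) = y*z^4 - x*z^3 - 3*y*z^2 + 2*x*z + y
tr(b a b^2 a b a b) = tr(b) * tr(a b^2 a b a b) - tr(a b^2 a b a)  (reduce the b square) = y^2*z^3 - 2*x*y*z^2 + x^2*z - y^2*z + x*y - z
and tr(a b a^2 b a b^2 a b) = tr(a) * tr(b a b^2 a b a b a) - tr(b a b^2 a b a b)  (reduce the a square) = x*y*z^4 - x^2*z^3 - y^2*z^3 - x*y*z^2 + x^2*z + y^2*z + z
tr(b a^2 b a b^2 a b^-1 a) = tr(a b a^2 b a b^2 a) * tr(b) - tr(a b a^2 b a b^2 a b)  (eliminate b^-1) = x^2*y^2*z^3 - x^3*y*z^2 - 2*x*y^3*z^2 - x*y*z^4 + x^2*y^2*z + x^2*z^3 + y^4*z + y^2*z^3 + 2*x*y*z^2 - x^2*z - 3*y^2*z + x*y - z
tr(a b^2 a b^-1 a^-1 b a^2 b) = tr(b a^2 b a b^2 a b^-1) * tr(a) - tr(b a^2 b a b^2 a b^-1 a)  (eliminate a^-1) = -x^2*y^2*z^3 + 2*x^3*y*z^2 + 2*x*y^3*z^2 + x*y*z^4 - x^4*z - 2*x^2*y^2*z - x^2*z^3 - y^4*z - y^2*z^3 - 3*x*y*z^2 + 3*x^2*z + 3*y^2*z + z
and tr(a^2 b^-1 a b^2 a b^-1 a^-1 b) = tr(a b^2 a b^-1 a^-1 b a^2) * tr(b) - tr(a b^2 a b^-1 a^-1 b a^2 b)  (eliminate b^-1) = -x^3*y^3*z^2 + 2*x^4*y^2*z + 2*x^2*y^4*z + 2*x^2*y^2*z^3 - x^5*y - 2*x^3*y^3 - 3*x^3*y*z^2 - x*y^5 - 2*x*y^3*z^2 - x*y*z^4 + x^4*z - 4*x^2*y^2*z + x^2*z^3 + 5*x^3*y + 5*x*y^3 + 5*x*y*z^2 - 3*x^2*z - 5*x*y - z
tr(b^-1 a^-1 b^-1 a^2 b^-1 a b^2 a) = tr(a^2 b^-1 a b^2 a b^-1 a^-1) * tr(b) - tr(a^2 b^-1 a b^2 a b^-1 a^-1 b)  (eliminate b^-1) = x^3*y^3*z^2 - 2*x^4*y^2*z - x^2*y^4*z - 2*x^2*y^2*z^3 + x^5*y + x^3*y^3 + 3*x^3*y*z^2 + x*y*z^4 - x^4*z + 6*x^2*y^2*z - x^2*z^3 + y^4*z + y^2*z^3 - 5*x^3*y - 2*x*y^3 - 6*x*y*z^2 + 3*x^2*z - 4*y^2*z + 6*x*y + z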